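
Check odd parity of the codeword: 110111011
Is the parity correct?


Number of 1s: 7

Yes, parity is correct (7 ones)


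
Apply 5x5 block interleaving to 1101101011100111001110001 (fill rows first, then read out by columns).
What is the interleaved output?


Matrix:
  11011
  01011
  10011
  10011
  10001
Read columns: 1011111000000001111011111

1011111000000001111011111


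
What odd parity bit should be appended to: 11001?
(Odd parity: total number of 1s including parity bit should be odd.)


Number of 1s in data: 3
Parity bit: 0

0


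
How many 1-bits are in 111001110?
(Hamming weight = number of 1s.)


Counting 1s in 111001110

6


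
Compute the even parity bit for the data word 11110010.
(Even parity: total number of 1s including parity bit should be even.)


Number of 1s in data: 5
Parity bit: 1

1


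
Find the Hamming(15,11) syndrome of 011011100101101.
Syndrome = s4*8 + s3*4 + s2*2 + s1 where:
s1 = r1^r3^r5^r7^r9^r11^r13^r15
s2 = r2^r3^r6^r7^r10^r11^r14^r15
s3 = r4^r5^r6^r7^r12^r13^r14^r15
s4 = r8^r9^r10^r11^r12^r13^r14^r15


s1=1, s2=0, s3=0, s4=0

Syndrome = 1 (error at position 1)


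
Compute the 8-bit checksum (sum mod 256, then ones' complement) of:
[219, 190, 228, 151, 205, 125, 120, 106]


Sum = 1344 mod 256 = 64
Complement = 191

191


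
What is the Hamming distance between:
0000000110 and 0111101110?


XOR: 0111101000
Count of 1s: 5

5


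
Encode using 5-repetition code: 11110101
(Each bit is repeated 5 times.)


Each bit -> 5 copies

1111111111111111111100000111110000011111


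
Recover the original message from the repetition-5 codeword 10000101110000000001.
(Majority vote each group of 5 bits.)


Groups: 10000, 10111, 00000, 00001
Majority votes: 0100

0100


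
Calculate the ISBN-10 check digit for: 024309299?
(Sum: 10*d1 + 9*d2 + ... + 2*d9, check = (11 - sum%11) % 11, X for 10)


Weighted sum: 169
169 mod 11 = 4

Check digit: 7


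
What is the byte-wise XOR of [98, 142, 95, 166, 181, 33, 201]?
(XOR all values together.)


XOR chain: 98 ^ 142 ^ 95 ^ 166 ^ 181 ^ 33 ^ 201 = 72

72


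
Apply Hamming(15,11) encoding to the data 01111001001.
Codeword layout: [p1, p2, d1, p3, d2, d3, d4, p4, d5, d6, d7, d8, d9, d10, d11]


Parity bits: p1=0, p2=1, p3=1, p4=1

010111111001001


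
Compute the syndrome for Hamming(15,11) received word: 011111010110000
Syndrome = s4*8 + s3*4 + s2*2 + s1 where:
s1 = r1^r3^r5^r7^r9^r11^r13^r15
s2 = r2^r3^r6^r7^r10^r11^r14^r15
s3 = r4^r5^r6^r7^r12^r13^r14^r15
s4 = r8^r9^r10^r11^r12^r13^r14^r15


s1=1, s2=1, s3=1, s4=1

Syndrome = 15 (error at position 15)


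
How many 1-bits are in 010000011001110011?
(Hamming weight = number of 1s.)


Counting 1s in 010000011001110011

8


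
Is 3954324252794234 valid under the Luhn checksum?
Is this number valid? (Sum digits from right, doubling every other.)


Luhn sum = 75
75 mod 10 = 5

Invalid (Luhn sum mod 10 = 5)


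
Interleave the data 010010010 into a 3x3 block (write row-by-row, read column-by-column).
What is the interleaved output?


Matrix:
  010
  010
  010
Read columns: 000111000

000111000


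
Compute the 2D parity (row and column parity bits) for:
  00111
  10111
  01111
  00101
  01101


Row parities: 10001
Column parities: 10111

Row P: 10001, Col P: 10111, Corner: 0


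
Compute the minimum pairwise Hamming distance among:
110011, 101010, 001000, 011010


Comparing all pairs, minimum distance: 2
Can detect 1 errors, correct 0 errors

2


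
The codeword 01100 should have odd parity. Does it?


Number of 1s: 2

No, parity error (2 ones)


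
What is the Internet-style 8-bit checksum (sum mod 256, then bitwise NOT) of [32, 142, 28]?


Sum = 202 mod 256 = 202
Complement = 53

53


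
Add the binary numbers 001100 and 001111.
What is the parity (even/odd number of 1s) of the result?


001100 = 12
001111 = 15
Sum = 27 = 11011
1s count = 4

even parity (4 ones in 11011)


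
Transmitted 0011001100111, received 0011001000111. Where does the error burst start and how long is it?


XOR: 0000000100000

Burst at position 7, length 1


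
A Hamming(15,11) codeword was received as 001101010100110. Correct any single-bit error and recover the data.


Syndrome = 0: no error detected

Data: 10100100110 (no errors)


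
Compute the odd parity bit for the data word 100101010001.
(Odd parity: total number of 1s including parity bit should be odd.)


Number of 1s in data: 5
Parity bit: 0

0


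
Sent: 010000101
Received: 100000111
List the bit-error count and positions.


XOR: 110000010

3 error(s) at position(s): 0, 1, 7


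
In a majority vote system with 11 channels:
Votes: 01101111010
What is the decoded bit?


Ones: 7 out of 11
Threshold: 6

1 (7/11 voted 1)


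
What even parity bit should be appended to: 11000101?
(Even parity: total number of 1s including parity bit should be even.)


Number of 1s in data: 4
Parity bit: 0

0


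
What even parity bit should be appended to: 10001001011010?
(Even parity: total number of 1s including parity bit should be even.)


Number of 1s in data: 6
Parity bit: 0

0


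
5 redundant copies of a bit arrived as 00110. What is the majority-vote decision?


Ones: 2 out of 5
Threshold: 3

0 (2/5 voted 1)


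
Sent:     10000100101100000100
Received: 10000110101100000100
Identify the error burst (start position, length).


XOR: 00000010000000000000

Burst at position 6, length 1


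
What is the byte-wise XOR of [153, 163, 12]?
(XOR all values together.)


XOR chain: 153 ^ 163 ^ 12 = 54

54


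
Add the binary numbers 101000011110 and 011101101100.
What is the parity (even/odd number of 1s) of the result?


101000011110 = 2590
011101101100 = 1900
Sum = 4490 = 1000110001010
1s count = 5

odd parity (5 ones in 1000110001010)


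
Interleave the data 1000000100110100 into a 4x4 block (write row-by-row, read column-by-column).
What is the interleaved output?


Matrix:
  1000
  0001
  0011
  0100
Read columns: 1000000100100110

1000000100100110


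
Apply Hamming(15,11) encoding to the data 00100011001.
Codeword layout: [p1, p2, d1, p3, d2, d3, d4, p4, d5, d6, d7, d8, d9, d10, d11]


Parity bits: p1=0, p2=1, p3=1, p4=1

010101010011001


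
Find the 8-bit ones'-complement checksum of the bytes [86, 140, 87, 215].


Sum = 528 mod 256 = 16
Complement = 239

239


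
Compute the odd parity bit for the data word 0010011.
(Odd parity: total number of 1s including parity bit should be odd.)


Number of 1s in data: 3
Parity bit: 0

0


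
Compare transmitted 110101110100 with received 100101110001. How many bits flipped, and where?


XOR: 010000000101

3 error(s) at position(s): 1, 9, 11


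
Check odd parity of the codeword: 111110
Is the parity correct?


Number of 1s: 5

Yes, parity is correct (5 ones)


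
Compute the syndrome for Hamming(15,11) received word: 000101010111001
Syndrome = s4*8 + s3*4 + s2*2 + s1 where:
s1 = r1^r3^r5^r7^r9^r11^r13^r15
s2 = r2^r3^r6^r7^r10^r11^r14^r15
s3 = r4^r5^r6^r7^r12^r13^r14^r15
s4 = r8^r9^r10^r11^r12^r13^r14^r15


s1=0, s2=0, s3=0, s4=1

Syndrome = 8 (error at position 8)


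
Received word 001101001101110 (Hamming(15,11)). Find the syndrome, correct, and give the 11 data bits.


Syndrome = 13: error at position 13

Data: 10101101010 (corrected bit 13)


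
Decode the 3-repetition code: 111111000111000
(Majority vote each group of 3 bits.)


Groups: 111, 111, 000, 111, 000
Majority votes: 11010

11010


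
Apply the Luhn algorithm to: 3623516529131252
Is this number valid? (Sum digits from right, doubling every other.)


Luhn sum = 54
54 mod 10 = 4

Invalid (Luhn sum mod 10 = 4)


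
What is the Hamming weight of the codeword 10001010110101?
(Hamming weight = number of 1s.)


Counting 1s in 10001010110101

7


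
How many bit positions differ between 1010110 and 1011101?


XOR: 0001011
Count of 1s: 3

3


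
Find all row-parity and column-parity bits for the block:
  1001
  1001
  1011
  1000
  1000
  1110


Row parities: 001111
Column parities: 0101

Row P: 001111, Col P: 0101, Corner: 0


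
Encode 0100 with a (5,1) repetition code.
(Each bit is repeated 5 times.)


Each bit -> 5 copies

00000111110000000000


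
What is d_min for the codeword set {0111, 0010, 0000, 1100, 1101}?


Comparing all pairs, minimum distance: 1
Can detect 0 errors, correct 0 errors

1


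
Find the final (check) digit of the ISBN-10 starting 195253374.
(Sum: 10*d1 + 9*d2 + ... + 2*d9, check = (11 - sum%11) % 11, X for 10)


Weighted sum: 231
231 mod 11 = 0

Check digit: 0


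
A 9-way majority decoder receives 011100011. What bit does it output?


Ones: 5 out of 9
Threshold: 5

1 (5/9 voted 1)


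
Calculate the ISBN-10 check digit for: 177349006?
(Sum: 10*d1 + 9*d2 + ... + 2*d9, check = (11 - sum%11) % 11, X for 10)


Weighted sum: 231
231 mod 11 = 0

Check digit: 0


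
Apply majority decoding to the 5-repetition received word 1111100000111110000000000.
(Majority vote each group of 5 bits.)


Groups: 11111, 00000, 11111, 00000, 00000
Majority votes: 10100

10100


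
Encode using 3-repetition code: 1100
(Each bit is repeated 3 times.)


Each bit -> 3 copies

111111000000


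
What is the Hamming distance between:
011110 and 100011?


XOR: 111101
Count of 1s: 5

5


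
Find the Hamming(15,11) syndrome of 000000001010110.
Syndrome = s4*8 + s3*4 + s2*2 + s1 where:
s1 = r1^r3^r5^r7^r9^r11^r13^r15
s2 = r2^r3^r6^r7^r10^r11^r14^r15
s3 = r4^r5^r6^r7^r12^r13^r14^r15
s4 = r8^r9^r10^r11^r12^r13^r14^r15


s1=1, s2=0, s3=0, s4=0

Syndrome = 1 (error at position 1)


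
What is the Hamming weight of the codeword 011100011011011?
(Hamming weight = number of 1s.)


Counting 1s in 011100011011011

9


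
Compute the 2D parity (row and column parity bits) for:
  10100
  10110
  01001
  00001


Row parities: 0101
Column parities: 01010

Row P: 0101, Col P: 01010, Corner: 0


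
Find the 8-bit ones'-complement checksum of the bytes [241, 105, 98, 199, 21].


Sum = 664 mod 256 = 152
Complement = 103

103


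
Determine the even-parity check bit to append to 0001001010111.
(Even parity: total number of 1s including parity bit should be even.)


Number of 1s in data: 6
Parity bit: 0

0


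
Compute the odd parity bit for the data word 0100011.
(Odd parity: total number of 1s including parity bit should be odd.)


Number of 1s in data: 3
Parity bit: 0

0


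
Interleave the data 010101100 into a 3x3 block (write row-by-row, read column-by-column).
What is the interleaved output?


Matrix:
  010
  101
  100
Read columns: 011100010

011100010


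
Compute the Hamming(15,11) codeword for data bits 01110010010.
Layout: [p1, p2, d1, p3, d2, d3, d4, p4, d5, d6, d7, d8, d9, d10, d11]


Parity bits: p1=1, p2=0, p3=0, p4=0

100011100010010


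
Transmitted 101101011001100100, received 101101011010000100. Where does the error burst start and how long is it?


XOR: 000000000011100000

Burst at position 10, length 3


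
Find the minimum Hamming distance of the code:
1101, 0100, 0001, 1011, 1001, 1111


Comparing all pairs, minimum distance: 1
Can detect 0 errors, correct 0 errors

1


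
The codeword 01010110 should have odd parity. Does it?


Number of 1s: 4

No, parity error (4 ones)


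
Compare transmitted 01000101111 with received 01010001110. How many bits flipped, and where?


XOR: 00010100001

3 error(s) at position(s): 3, 5, 10


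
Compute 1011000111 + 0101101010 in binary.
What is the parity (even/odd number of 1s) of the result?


1011000111 = 711
0101101010 = 362
Sum = 1073 = 10000110001
1s count = 4

even parity (4 ones in 10000110001)


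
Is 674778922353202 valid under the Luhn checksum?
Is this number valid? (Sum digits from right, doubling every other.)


Luhn sum = 70
70 mod 10 = 0

Valid (Luhn sum mod 10 = 0)


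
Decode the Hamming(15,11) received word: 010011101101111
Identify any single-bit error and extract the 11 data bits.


Syndrome = 5: error at position 5

Data: 00111101111 (corrected bit 5)


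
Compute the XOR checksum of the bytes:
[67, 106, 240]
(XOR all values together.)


XOR chain: 67 ^ 106 ^ 240 = 217

217


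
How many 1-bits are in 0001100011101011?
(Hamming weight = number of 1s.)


Counting 1s in 0001100011101011

8


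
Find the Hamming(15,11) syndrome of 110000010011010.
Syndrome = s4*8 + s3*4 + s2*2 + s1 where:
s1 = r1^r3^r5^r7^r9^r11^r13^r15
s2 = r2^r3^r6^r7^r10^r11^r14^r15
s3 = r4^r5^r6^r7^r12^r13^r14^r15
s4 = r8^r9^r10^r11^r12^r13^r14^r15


s1=0, s2=1, s3=0, s4=0

Syndrome = 2 (error at position 2)


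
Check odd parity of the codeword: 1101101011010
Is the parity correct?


Number of 1s: 8

No, parity error (8 ones)


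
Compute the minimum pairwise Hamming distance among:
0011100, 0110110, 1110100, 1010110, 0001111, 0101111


Comparing all pairs, minimum distance: 1
Can detect 0 errors, correct 0 errors

1


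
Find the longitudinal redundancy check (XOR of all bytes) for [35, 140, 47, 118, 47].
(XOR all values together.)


XOR chain: 35 ^ 140 ^ 47 ^ 118 ^ 47 = 217

217


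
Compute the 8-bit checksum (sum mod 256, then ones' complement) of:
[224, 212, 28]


Sum = 464 mod 256 = 208
Complement = 47

47


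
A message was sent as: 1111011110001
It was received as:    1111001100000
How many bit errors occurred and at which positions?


XOR: 0000010010001

3 error(s) at position(s): 5, 8, 12


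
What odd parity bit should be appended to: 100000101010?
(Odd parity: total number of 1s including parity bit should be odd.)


Number of 1s in data: 4
Parity bit: 1

1


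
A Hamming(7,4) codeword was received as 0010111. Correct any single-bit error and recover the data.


Syndrome = 7: error at position 7

Data: 1110 (corrected bit 7)


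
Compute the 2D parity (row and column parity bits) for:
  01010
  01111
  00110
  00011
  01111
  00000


Row parities: 000000
Column parities: 01111

Row P: 000000, Col P: 01111, Corner: 0


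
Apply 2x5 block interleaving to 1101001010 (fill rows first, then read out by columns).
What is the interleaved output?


Matrix:
  11010
  01010
Read columns: 1011001100

1011001100


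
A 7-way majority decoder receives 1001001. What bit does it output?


Ones: 3 out of 7
Threshold: 4

0 (3/7 voted 1)


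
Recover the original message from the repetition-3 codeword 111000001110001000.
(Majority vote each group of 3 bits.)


Groups: 111, 000, 001, 110, 001, 000
Majority votes: 100100

100100


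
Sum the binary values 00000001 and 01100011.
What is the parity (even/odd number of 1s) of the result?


00000001 = 1
01100011 = 99
Sum = 100 = 1100100
1s count = 3

odd parity (3 ones in 1100100)


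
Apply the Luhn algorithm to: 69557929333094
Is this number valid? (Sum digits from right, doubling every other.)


Luhn sum = 73
73 mod 10 = 3

Invalid (Luhn sum mod 10 = 3)


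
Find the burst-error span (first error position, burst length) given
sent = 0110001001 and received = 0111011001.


XOR: 0001010000

Burst at position 3, length 3


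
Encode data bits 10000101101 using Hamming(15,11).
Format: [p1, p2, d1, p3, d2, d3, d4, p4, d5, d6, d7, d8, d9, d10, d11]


Parity bits: p1=1, p2=1, p3=1, p4=0

111100000101101


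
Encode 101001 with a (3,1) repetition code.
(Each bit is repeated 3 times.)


Each bit -> 3 copies

111000111000000111


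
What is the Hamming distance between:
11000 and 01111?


XOR: 10111
Count of 1s: 4

4


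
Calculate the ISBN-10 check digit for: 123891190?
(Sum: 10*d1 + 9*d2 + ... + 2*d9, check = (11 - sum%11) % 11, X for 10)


Weighted sum: 198
198 mod 11 = 0

Check digit: 0


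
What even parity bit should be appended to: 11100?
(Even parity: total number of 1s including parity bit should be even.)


Number of 1s in data: 3
Parity bit: 1

1


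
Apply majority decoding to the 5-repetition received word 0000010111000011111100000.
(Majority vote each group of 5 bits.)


Groups: 00000, 10111, 00001, 11111, 00000
Majority votes: 01010

01010


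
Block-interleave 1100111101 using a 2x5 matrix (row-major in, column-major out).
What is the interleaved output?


Matrix:
  11001
  11101
Read columns: 1111010011

1111010011


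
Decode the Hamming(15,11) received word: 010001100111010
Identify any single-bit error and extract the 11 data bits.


Syndrome = 0: no error detected

Data: 00110111010 (no errors)


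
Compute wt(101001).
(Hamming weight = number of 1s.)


Counting 1s in 101001

3


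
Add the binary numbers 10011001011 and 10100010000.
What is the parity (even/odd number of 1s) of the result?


10011001011 = 1227
10100010000 = 1296
Sum = 2523 = 100111011011
1s count = 8

even parity (8 ones in 100111011011)


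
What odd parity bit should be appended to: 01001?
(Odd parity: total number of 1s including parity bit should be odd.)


Number of 1s in data: 2
Parity bit: 1

1


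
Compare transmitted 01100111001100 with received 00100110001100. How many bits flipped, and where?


XOR: 01000001000000

2 error(s) at position(s): 1, 7


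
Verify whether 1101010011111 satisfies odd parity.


Number of 1s: 9

Yes, parity is correct (9 ones)


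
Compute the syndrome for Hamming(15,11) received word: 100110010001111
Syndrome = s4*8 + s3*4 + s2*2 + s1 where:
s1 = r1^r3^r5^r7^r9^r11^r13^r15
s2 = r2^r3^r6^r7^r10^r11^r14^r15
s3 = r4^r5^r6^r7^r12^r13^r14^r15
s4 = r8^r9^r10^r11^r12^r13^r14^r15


s1=0, s2=0, s3=0, s4=1

Syndrome = 8 (error at position 8)


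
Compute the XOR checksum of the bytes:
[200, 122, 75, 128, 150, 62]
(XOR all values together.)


XOR chain: 200 ^ 122 ^ 75 ^ 128 ^ 150 ^ 62 = 209

209


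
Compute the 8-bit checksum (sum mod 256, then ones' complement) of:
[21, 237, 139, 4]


Sum = 401 mod 256 = 145
Complement = 110

110


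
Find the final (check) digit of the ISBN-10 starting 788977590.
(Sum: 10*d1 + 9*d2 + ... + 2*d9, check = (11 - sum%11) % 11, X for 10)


Weighted sum: 393
393 mod 11 = 8

Check digit: 3


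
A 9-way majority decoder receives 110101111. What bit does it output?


Ones: 7 out of 9
Threshold: 5

1 (7/9 voted 1)


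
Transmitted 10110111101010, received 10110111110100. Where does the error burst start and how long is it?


XOR: 00000000011110

Burst at position 9, length 4


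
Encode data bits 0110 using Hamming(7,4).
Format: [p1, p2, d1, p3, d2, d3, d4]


Parity bits: p1=1, p2=1, p3=0

1100110


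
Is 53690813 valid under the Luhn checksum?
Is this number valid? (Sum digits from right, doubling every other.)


Luhn sum = 29
29 mod 10 = 9

Invalid (Luhn sum mod 10 = 9)


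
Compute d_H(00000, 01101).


XOR: 01101
Count of 1s: 3

3


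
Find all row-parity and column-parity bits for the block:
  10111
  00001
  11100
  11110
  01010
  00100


Row parities: 011001
Column parities: 11010

Row P: 011001, Col P: 11010, Corner: 1


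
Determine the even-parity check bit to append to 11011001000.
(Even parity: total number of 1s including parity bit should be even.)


Number of 1s in data: 5
Parity bit: 1

1


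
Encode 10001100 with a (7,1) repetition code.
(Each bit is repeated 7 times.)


Each bit -> 7 copies

11111110000000000000000000001111111111111100000000000000


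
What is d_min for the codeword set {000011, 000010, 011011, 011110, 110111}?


Comparing all pairs, minimum distance: 1
Can detect 0 errors, correct 0 errors

1


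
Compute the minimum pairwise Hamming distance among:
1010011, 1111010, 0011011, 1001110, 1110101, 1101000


Comparing all pairs, minimum distance: 2
Can detect 1 errors, correct 0 errors

2


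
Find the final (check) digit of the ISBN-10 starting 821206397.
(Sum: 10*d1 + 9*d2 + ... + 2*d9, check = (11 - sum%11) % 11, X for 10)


Weighted sum: 203
203 mod 11 = 5

Check digit: 6


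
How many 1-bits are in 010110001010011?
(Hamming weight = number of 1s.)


Counting 1s in 010110001010011

7


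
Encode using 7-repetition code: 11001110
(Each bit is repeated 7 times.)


Each bit -> 7 copies

11111111111111000000000000001111111111111111111110000000


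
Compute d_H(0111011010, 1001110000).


XOR: 1110101010
Count of 1s: 6

6


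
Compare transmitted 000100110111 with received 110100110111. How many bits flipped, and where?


XOR: 110000000000

2 error(s) at position(s): 0, 1


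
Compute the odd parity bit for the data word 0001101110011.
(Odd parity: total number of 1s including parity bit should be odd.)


Number of 1s in data: 7
Parity bit: 0

0


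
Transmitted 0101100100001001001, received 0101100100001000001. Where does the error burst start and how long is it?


XOR: 0000000000000001000

Burst at position 15, length 1


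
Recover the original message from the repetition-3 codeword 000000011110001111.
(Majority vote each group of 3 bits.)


Groups: 000, 000, 011, 110, 001, 111
Majority votes: 001101

001101


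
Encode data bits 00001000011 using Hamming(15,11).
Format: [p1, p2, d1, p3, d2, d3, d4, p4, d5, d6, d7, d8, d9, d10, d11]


Parity bits: p1=0, p2=0, p3=0, p4=1

000000011000011


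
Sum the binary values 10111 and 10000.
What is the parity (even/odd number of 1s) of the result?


10111 = 23
10000 = 16
Sum = 39 = 100111
1s count = 4

even parity (4 ones in 100111)


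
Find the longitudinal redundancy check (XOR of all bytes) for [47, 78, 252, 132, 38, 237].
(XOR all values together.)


XOR chain: 47 ^ 78 ^ 252 ^ 132 ^ 38 ^ 237 = 210

210


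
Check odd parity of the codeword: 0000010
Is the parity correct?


Number of 1s: 1

Yes, parity is correct (1 ones)


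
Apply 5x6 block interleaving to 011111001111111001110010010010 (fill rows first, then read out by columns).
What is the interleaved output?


Matrix:
  011111
  001111
  111001
  110010
  010010
Read columns: 001101011111100110001101111100

001101011111100110001101111100


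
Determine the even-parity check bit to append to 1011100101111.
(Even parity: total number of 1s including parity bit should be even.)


Number of 1s in data: 9
Parity bit: 1

1


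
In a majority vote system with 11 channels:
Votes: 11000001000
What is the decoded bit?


Ones: 3 out of 11
Threshold: 6

0 (3/11 voted 1)


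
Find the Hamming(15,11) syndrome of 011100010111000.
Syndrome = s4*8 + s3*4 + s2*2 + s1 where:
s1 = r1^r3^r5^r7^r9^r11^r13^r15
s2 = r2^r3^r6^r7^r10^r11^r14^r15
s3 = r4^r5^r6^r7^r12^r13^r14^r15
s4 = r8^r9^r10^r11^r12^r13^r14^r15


s1=0, s2=0, s3=0, s4=0

Syndrome = 0 (no error)


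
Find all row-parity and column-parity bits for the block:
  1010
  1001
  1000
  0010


Row parities: 0011
Column parities: 1001

Row P: 0011, Col P: 1001, Corner: 0


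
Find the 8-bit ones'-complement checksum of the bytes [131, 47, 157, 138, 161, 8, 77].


Sum = 719 mod 256 = 207
Complement = 48

48


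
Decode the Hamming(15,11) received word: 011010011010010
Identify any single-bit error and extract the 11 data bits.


Syndrome = 0: no error detected

Data: 11001010010 (no errors)


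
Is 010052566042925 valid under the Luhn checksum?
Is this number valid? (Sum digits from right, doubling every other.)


Luhn sum = 51
51 mod 10 = 1

Invalid (Luhn sum mod 10 = 1)


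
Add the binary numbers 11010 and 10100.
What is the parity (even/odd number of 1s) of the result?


11010 = 26
10100 = 20
Sum = 46 = 101110
1s count = 4

even parity (4 ones in 101110)


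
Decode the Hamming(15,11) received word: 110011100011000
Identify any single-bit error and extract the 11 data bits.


Syndrome = 0: no error detected

Data: 01110011000 (no errors)


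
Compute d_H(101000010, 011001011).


XOR: 110001001
Count of 1s: 4

4


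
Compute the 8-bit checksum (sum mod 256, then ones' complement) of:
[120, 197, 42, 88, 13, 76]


Sum = 536 mod 256 = 24
Complement = 231

231


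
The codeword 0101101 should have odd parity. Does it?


Number of 1s: 4

No, parity error (4 ones)


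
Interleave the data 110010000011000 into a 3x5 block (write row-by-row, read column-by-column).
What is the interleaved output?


Matrix:
  11001
  00000
  11000
Read columns: 101101000000100

101101000000100


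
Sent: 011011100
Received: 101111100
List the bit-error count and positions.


XOR: 110100000

3 error(s) at position(s): 0, 1, 3


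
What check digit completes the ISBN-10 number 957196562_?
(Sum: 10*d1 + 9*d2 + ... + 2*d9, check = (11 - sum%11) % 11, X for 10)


Weighted sum: 324
324 mod 11 = 5

Check digit: 6


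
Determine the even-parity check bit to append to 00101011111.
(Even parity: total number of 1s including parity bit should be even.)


Number of 1s in data: 7
Parity bit: 1

1


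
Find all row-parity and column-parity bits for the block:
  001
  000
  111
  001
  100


Row parities: 10111
Column parities: 011

Row P: 10111, Col P: 011, Corner: 0


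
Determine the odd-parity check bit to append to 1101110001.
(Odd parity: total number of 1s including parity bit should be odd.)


Number of 1s in data: 6
Parity bit: 1

1


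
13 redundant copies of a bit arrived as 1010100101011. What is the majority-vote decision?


Ones: 7 out of 13
Threshold: 7

1 (7/13 voted 1)


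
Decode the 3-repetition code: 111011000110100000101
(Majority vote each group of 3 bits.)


Groups: 111, 011, 000, 110, 100, 000, 101
Majority votes: 1101001

1101001


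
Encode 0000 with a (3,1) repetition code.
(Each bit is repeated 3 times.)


Each bit -> 3 copies

000000000000


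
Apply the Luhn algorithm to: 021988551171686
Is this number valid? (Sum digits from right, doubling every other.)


Luhn sum = 66
66 mod 10 = 6

Invalid (Luhn sum mod 10 = 6)


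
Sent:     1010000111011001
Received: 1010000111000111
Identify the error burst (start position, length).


XOR: 0000000000011110

Burst at position 11, length 4


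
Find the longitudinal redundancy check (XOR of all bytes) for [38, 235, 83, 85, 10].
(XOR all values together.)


XOR chain: 38 ^ 235 ^ 83 ^ 85 ^ 10 = 193

193


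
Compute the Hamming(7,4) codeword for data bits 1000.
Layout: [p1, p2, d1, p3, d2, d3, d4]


Parity bits: p1=1, p2=1, p3=0

1110000


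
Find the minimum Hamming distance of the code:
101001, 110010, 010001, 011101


Comparing all pairs, minimum distance: 2
Can detect 1 errors, correct 0 errors

2


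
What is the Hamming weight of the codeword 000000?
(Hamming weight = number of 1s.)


Counting 1s in 000000

0


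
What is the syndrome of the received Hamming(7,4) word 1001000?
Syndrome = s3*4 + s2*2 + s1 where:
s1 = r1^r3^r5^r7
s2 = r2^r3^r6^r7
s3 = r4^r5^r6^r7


s1=1, s2=0, s3=1

Syndrome = 5 (error at position 5)


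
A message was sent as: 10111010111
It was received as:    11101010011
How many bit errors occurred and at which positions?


XOR: 01010000100

3 error(s) at position(s): 1, 3, 8


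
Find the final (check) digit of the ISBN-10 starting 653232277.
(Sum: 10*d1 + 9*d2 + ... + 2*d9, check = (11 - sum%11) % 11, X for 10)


Weighted sum: 214
214 mod 11 = 5

Check digit: 6


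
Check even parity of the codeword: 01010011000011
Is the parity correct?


Number of 1s: 6

Yes, parity is correct (6 ones)


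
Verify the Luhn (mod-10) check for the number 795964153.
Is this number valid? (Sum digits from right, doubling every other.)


Luhn sum = 49
49 mod 10 = 9

Invalid (Luhn sum mod 10 = 9)


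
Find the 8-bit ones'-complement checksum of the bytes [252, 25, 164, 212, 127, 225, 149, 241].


Sum = 1395 mod 256 = 115
Complement = 140

140


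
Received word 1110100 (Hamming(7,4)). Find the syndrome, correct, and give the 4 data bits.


Syndrome = 5: error at position 5

Data: 1000 (corrected bit 5)


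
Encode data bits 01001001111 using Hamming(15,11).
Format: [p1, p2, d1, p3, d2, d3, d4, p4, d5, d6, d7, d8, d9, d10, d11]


Parity bits: p1=0, p2=0, p3=1, p4=1

000110011001111


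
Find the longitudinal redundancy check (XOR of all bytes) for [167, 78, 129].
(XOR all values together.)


XOR chain: 167 ^ 78 ^ 129 = 104

104


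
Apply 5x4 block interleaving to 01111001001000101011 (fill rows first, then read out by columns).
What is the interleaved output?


Matrix:
  0111
  1001
  0010
  0010
  1011
Read columns: 01001100001011111001

01001100001011111001


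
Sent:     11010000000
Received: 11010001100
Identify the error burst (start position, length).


XOR: 00000001100

Burst at position 7, length 2


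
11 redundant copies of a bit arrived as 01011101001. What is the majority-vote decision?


Ones: 6 out of 11
Threshold: 6

1 (6/11 voted 1)


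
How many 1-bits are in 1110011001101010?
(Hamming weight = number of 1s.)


Counting 1s in 1110011001101010

9


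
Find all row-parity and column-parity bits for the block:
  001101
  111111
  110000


Row parities: 100
Column parities: 000010

Row P: 100, Col P: 000010, Corner: 1


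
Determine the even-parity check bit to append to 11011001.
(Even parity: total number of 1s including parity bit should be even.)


Number of 1s in data: 5
Parity bit: 1

1


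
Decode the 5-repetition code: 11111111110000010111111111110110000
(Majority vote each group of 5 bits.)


Groups: 11111, 11111, 00000, 10111, 11111, 11101, 10000
Majority votes: 1101110

1101110


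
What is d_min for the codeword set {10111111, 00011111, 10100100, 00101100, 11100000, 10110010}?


Comparing all pairs, minimum distance: 2
Can detect 1 errors, correct 0 errors

2


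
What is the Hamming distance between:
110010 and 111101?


XOR: 001111
Count of 1s: 4

4


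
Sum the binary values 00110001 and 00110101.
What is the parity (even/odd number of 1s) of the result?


00110001 = 49
00110101 = 53
Sum = 102 = 1100110
1s count = 4

even parity (4 ones in 1100110)


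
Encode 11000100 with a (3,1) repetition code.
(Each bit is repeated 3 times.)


Each bit -> 3 copies

111111000000000111000000


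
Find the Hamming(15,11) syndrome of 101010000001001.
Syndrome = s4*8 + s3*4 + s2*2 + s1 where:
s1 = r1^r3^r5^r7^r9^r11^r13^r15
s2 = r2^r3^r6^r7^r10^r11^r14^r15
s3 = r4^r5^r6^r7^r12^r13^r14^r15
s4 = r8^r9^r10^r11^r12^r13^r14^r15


s1=0, s2=0, s3=1, s4=0

Syndrome = 4 (error at position 4)


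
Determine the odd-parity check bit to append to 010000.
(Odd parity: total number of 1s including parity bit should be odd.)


Number of 1s in data: 1
Parity bit: 0

0


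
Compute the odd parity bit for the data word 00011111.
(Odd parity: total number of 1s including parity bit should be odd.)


Number of 1s in data: 5
Parity bit: 0

0


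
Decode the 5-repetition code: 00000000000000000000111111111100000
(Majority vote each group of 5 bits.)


Groups: 00000, 00000, 00000, 00000, 11111, 11111, 00000
Majority votes: 0000110

0000110


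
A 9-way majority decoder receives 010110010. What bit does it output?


Ones: 4 out of 9
Threshold: 5

0 (4/9 voted 1)


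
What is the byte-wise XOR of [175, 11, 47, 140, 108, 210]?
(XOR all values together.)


XOR chain: 175 ^ 11 ^ 47 ^ 140 ^ 108 ^ 210 = 185

185


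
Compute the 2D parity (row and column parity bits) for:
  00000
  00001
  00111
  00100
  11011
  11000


Row parities: 011100
Column parities: 00001

Row P: 011100, Col P: 00001, Corner: 1


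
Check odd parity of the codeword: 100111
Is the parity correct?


Number of 1s: 4

No, parity error (4 ones)


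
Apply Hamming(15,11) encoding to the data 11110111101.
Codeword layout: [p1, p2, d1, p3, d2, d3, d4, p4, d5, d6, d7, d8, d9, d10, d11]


Parity bits: p1=0, p2=0, p3=0, p4=1

001011110111101


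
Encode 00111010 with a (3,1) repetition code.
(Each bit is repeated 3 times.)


Each bit -> 3 copies

000000111111111000111000


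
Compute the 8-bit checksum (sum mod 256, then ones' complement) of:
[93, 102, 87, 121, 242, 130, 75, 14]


Sum = 864 mod 256 = 96
Complement = 159

159


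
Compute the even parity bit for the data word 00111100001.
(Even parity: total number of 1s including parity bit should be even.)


Number of 1s in data: 5
Parity bit: 1

1


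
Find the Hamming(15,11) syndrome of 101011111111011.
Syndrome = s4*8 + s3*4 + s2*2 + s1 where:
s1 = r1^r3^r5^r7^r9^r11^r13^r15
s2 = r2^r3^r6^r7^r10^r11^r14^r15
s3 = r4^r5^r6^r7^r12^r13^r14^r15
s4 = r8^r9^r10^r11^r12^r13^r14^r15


s1=1, s2=1, s3=0, s4=1

Syndrome = 11 (error at position 11)


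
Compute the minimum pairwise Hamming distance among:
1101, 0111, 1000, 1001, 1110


Comparing all pairs, minimum distance: 1
Can detect 0 errors, correct 0 errors

1


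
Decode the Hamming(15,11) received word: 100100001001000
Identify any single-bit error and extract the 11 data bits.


Syndrome = 0: no error detected

Data: 00001001000 (no errors)


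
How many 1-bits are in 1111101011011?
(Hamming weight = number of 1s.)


Counting 1s in 1111101011011

10


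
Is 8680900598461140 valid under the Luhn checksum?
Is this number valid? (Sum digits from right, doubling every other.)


Luhn sum = 76
76 mod 10 = 6

Invalid (Luhn sum mod 10 = 6)


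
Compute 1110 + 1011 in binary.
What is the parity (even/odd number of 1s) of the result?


1110 = 14
1011 = 11
Sum = 25 = 11001
1s count = 3

odd parity (3 ones in 11001)


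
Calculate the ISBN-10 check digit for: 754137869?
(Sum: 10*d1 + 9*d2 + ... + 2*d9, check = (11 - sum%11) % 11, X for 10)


Weighted sum: 275
275 mod 11 = 0

Check digit: 0


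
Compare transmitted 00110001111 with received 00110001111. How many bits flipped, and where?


XOR: 00000000000

0 errors (received matches sent)


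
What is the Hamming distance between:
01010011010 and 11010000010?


XOR: 10000011000
Count of 1s: 3

3


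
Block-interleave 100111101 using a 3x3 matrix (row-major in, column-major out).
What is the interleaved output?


Matrix:
  100
  111
  101
Read columns: 111010011

111010011


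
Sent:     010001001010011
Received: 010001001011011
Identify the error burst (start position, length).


XOR: 000000000001000

Burst at position 11, length 1


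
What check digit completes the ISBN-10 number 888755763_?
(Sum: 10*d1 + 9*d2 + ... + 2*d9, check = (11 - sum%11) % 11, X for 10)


Weighted sum: 372
372 mod 11 = 9

Check digit: 2


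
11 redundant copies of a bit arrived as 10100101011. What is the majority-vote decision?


Ones: 6 out of 11
Threshold: 6

1 (6/11 voted 1)


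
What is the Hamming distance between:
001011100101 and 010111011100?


XOR: 011100111001
Count of 1s: 7

7


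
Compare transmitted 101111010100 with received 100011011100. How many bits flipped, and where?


XOR: 001100001000

3 error(s) at position(s): 2, 3, 8


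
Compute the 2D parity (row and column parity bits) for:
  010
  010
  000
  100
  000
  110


Row parities: 110100
Column parities: 010

Row P: 110100, Col P: 010, Corner: 1


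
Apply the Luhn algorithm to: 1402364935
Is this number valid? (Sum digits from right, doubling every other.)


Luhn sum = 48
48 mod 10 = 8

Invalid (Luhn sum mod 10 = 8)


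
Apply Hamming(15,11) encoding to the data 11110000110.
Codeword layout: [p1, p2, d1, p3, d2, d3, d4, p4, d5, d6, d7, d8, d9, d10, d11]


Parity bits: p1=0, p2=0, p3=1, p4=0

001111100000110


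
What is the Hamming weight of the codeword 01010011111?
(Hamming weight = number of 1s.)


Counting 1s in 01010011111

7


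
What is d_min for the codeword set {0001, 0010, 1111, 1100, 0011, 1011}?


Comparing all pairs, minimum distance: 1
Can detect 0 errors, correct 0 errors

1


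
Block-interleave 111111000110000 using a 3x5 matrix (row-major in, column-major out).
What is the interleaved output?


Matrix:
  11111
  10001
  10000
Read columns: 111100100100110

111100100100110


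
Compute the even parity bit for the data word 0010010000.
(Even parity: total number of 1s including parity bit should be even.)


Number of 1s in data: 2
Parity bit: 0

0


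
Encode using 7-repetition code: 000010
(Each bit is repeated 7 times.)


Each bit -> 7 copies

000000000000000000000000000011111110000000


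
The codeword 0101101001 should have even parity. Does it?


Number of 1s: 5

No, parity error (5 ones)


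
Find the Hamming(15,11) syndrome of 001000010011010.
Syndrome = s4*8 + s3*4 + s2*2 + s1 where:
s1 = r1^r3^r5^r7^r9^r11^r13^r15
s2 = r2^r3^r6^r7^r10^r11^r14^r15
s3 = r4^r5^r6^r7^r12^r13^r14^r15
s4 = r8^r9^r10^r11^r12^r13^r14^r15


s1=0, s2=1, s3=0, s4=0

Syndrome = 2 (error at position 2)


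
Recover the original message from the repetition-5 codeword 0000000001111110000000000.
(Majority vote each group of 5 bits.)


Groups: 00000, 00001, 11111, 00000, 00000
Majority votes: 00100

00100


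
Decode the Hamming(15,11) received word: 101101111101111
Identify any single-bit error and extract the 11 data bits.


Syndrome = 12: error at position 12

Data: 10111100111 (corrected bit 12)


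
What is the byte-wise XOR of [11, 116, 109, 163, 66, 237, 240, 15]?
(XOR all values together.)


XOR chain: 11 ^ 116 ^ 109 ^ 163 ^ 66 ^ 237 ^ 240 ^ 15 = 225

225


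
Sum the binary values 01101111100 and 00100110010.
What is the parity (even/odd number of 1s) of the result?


01101111100 = 892
00100110010 = 306
Sum = 1198 = 10010101110
1s count = 6

even parity (6 ones in 10010101110)


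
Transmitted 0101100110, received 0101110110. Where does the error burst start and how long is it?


XOR: 0000010000

Burst at position 5, length 1


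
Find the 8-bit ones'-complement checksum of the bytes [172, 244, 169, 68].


Sum = 653 mod 256 = 141
Complement = 114

114


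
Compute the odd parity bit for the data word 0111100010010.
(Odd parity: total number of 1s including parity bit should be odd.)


Number of 1s in data: 6
Parity bit: 1

1


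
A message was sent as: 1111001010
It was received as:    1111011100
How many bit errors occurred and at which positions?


XOR: 0000010110

3 error(s) at position(s): 5, 7, 8


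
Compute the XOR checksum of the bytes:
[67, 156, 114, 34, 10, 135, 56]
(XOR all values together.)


XOR chain: 67 ^ 156 ^ 114 ^ 34 ^ 10 ^ 135 ^ 56 = 58

58


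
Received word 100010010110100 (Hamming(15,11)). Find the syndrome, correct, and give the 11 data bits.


Syndrome = 0: no error detected

Data: 01000110100 (no errors)


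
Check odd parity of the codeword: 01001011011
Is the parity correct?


Number of 1s: 6

No, parity error (6 ones)


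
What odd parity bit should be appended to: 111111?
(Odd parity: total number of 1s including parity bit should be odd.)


Number of 1s in data: 6
Parity bit: 1

1


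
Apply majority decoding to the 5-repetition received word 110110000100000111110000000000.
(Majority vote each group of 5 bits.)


Groups: 11011, 00001, 00000, 11111, 00000, 00000
Majority votes: 100100

100100


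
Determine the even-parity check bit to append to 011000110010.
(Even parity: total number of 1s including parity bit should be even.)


Number of 1s in data: 5
Parity bit: 1

1


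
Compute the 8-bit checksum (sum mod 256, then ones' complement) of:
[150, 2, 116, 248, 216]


Sum = 732 mod 256 = 220
Complement = 35

35


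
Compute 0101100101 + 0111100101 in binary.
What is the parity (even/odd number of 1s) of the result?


0101100101 = 357
0111100101 = 485
Sum = 842 = 1101001010
1s count = 5

odd parity (5 ones in 1101001010)
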